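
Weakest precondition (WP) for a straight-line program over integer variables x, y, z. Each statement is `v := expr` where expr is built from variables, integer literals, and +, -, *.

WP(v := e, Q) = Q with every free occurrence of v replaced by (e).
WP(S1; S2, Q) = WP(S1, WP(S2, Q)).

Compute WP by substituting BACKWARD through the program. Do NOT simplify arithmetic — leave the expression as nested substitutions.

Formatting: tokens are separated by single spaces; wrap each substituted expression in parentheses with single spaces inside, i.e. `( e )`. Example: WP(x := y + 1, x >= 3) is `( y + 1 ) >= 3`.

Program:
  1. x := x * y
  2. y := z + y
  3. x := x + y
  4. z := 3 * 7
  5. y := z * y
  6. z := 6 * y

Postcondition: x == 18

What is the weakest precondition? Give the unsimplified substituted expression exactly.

Answer: ( ( x * y ) + ( z + y ) ) == 18

Derivation:
post: x == 18
stmt 6: z := 6 * y  -- replace 0 occurrence(s) of z with (6 * y)
  => x == 18
stmt 5: y := z * y  -- replace 0 occurrence(s) of y with (z * y)
  => x == 18
stmt 4: z := 3 * 7  -- replace 0 occurrence(s) of z with (3 * 7)
  => x == 18
stmt 3: x := x + y  -- replace 1 occurrence(s) of x with (x + y)
  => ( x + y ) == 18
stmt 2: y := z + y  -- replace 1 occurrence(s) of y with (z + y)
  => ( x + ( z + y ) ) == 18
stmt 1: x := x * y  -- replace 1 occurrence(s) of x with (x * y)
  => ( ( x * y ) + ( z + y ) ) == 18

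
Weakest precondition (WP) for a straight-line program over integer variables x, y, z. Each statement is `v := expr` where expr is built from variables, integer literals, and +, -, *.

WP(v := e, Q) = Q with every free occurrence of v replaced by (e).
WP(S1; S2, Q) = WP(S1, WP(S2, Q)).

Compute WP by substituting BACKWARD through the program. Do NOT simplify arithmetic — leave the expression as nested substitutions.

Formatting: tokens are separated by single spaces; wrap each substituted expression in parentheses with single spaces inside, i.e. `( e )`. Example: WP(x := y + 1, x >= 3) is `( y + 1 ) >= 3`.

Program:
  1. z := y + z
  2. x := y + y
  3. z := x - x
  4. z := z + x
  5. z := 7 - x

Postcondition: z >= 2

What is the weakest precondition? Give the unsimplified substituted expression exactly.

post: z >= 2
stmt 5: z := 7 - x  -- replace 1 occurrence(s) of z with (7 - x)
  => ( 7 - x ) >= 2
stmt 4: z := z + x  -- replace 0 occurrence(s) of z with (z + x)
  => ( 7 - x ) >= 2
stmt 3: z := x - x  -- replace 0 occurrence(s) of z with (x - x)
  => ( 7 - x ) >= 2
stmt 2: x := y + y  -- replace 1 occurrence(s) of x with (y + y)
  => ( 7 - ( y + y ) ) >= 2
stmt 1: z := y + z  -- replace 0 occurrence(s) of z with (y + z)
  => ( 7 - ( y + y ) ) >= 2

Answer: ( 7 - ( y + y ) ) >= 2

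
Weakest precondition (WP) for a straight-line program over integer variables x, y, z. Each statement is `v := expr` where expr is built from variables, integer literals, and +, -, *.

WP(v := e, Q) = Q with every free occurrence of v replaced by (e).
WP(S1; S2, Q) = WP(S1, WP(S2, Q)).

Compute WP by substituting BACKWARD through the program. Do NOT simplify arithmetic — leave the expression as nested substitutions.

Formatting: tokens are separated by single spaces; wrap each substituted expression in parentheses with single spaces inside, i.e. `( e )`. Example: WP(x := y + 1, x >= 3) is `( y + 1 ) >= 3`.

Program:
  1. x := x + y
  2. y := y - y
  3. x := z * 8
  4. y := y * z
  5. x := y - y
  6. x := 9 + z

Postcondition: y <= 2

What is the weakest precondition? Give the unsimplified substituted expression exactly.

Answer: ( ( y - y ) * z ) <= 2

Derivation:
post: y <= 2
stmt 6: x := 9 + z  -- replace 0 occurrence(s) of x with (9 + z)
  => y <= 2
stmt 5: x := y - y  -- replace 0 occurrence(s) of x with (y - y)
  => y <= 2
stmt 4: y := y * z  -- replace 1 occurrence(s) of y with (y * z)
  => ( y * z ) <= 2
stmt 3: x := z * 8  -- replace 0 occurrence(s) of x with (z * 8)
  => ( y * z ) <= 2
stmt 2: y := y - y  -- replace 1 occurrence(s) of y with (y - y)
  => ( ( y - y ) * z ) <= 2
stmt 1: x := x + y  -- replace 0 occurrence(s) of x with (x + y)
  => ( ( y - y ) * z ) <= 2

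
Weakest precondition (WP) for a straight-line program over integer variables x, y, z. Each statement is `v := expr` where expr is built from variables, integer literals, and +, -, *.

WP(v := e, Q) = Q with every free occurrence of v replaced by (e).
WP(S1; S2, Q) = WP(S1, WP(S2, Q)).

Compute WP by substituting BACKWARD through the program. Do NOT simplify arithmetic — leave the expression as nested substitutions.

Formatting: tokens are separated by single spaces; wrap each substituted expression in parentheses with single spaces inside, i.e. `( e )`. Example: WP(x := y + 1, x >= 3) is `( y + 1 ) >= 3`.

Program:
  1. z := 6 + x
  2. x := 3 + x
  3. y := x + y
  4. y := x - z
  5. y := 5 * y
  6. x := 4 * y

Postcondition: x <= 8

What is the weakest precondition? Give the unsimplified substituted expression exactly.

post: x <= 8
stmt 6: x := 4 * y  -- replace 1 occurrence(s) of x with (4 * y)
  => ( 4 * y ) <= 8
stmt 5: y := 5 * y  -- replace 1 occurrence(s) of y with (5 * y)
  => ( 4 * ( 5 * y ) ) <= 8
stmt 4: y := x - z  -- replace 1 occurrence(s) of y with (x - z)
  => ( 4 * ( 5 * ( x - z ) ) ) <= 8
stmt 3: y := x + y  -- replace 0 occurrence(s) of y with (x + y)
  => ( 4 * ( 5 * ( x - z ) ) ) <= 8
stmt 2: x := 3 + x  -- replace 1 occurrence(s) of x with (3 + x)
  => ( 4 * ( 5 * ( ( 3 + x ) - z ) ) ) <= 8
stmt 1: z := 6 + x  -- replace 1 occurrence(s) of z with (6 + x)
  => ( 4 * ( 5 * ( ( 3 + x ) - ( 6 + x ) ) ) ) <= 8

Answer: ( 4 * ( 5 * ( ( 3 + x ) - ( 6 + x ) ) ) ) <= 8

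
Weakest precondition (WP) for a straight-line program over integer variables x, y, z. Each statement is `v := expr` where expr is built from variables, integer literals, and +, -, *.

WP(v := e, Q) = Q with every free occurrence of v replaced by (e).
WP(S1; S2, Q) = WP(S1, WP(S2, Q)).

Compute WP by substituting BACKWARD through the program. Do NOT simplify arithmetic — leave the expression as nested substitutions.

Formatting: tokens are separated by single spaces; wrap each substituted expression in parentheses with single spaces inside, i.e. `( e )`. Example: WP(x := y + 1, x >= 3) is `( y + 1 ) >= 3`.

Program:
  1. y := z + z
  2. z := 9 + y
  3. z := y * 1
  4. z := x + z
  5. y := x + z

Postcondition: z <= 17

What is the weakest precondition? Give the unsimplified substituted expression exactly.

post: z <= 17
stmt 5: y := x + z  -- replace 0 occurrence(s) of y with (x + z)
  => z <= 17
stmt 4: z := x + z  -- replace 1 occurrence(s) of z with (x + z)
  => ( x + z ) <= 17
stmt 3: z := y * 1  -- replace 1 occurrence(s) of z with (y * 1)
  => ( x + ( y * 1 ) ) <= 17
stmt 2: z := 9 + y  -- replace 0 occurrence(s) of z with (9 + y)
  => ( x + ( y * 1 ) ) <= 17
stmt 1: y := z + z  -- replace 1 occurrence(s) of y with (z + z)
  => ( x + ( ( z + z ) * 1 ) ) <= 17

Answer: ( x + ( ( z + z ) * 1 ) ) <= 17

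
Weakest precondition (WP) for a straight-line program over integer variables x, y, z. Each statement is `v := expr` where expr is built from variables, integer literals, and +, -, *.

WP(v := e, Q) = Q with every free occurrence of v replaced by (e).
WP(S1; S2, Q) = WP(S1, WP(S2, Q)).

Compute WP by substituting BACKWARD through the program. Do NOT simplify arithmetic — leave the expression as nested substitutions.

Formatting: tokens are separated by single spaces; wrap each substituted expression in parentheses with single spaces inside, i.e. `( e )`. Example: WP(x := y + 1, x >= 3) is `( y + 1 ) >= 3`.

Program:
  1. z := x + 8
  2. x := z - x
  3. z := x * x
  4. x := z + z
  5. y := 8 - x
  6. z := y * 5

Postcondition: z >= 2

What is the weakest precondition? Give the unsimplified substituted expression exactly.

Answer: ( ( 8 - ( ( ( ( x + 8 ) - x ) * ( ( x + 8 ) - x ) ) + ( ( ( x + 8 ) - x ) * ( ( x + 8 ) - x ) ) ) ) * 5 ) >= 2

Derivation:
post: z >= 2
stmt 6: z := y * 5  -- replace 1 occurrence(s) of z with (y * 5)
  => ( y * 5 ) >= 2
stmt 5: y := 8 - x  -- replace 1 occurrence(s) of y with (8 - x)
  => ( ( 8 - x ) * 5 ) >= 2
stmt 4: x := z + z  -- replace 1 occurrence(s) of x with (z + z)
  => ( ( 8 - ( z + z ) ) * 5 ) >= 2
stmt 3: z := x * x  -- replace 2 occurrence(s) of z with (x * x)
  => ( ( 8 - ( ( x * x ) + ( x * x ) ) ) * 5 ) >= 2
stmt 2: x := z - x  -- replace 4 occurrence(s) of x with (z - x)
  => ( ( 8 - ( ( ( z - x ) * ( z - x ) ) + ( ( z - x ) * ( z - x ) ) ) ) * 5 ) >= 2
stmt 1: z := x + 8  -- replace 4 occurrence(s) of z with (x + 8)
  => ( ( 8 - ( ( ( ( x + 8 ) - x ) * ( ( x + 8 ) - x ) ) + ( ( ( x + 8 ) - x ) * ( ( x + 8 ) - x ) ) ) ) * 5 ) >= 2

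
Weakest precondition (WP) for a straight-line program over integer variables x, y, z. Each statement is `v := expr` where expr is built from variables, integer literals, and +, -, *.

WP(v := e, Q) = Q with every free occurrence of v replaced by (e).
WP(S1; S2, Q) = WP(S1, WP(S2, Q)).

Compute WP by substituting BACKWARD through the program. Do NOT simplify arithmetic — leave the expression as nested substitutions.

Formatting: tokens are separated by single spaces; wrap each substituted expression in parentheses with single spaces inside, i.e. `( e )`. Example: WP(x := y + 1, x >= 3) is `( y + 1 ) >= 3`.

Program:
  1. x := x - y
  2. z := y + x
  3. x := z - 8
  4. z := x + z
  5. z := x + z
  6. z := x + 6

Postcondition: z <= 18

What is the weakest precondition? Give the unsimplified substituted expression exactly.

Answer: ( ( ( y + ( x - y ) ) - 8 ) + 6 ) <= 18

Derivation:
post: z <= 18
stmt 6: z := x + 6  -- replace 1 occurrence(s) of z with (x + 6)
  => ( x + 6 ) <= 18
stmt 5: z := x + z  -- replace 0 occurrence(s) of z with (x + z)
  => ( x + 6 ) <= 18
stmt 4: z := x + z  -- replace 0 occurrence(s) of z with (x + z)
  => ( x + 6 ) <= 18
stmt 3: x := z - 8  -- replace 1 occurrence(s) of x with (z - 8)
  => ( ( z - 8 ) + 6 ) <= 18
stmt 2: z := y + x  -- replace 1 occurrence(s) of z with (y + x)
  => ( ( ( y + x ) - 8 ) + 6 ) <= 18
stmt 1: x := x - y  -- replace 1 occurrence(s) of x with (x - y)
  => ( ( ( y + ( x - y ) ) - 8 ) + 6 ) <= 18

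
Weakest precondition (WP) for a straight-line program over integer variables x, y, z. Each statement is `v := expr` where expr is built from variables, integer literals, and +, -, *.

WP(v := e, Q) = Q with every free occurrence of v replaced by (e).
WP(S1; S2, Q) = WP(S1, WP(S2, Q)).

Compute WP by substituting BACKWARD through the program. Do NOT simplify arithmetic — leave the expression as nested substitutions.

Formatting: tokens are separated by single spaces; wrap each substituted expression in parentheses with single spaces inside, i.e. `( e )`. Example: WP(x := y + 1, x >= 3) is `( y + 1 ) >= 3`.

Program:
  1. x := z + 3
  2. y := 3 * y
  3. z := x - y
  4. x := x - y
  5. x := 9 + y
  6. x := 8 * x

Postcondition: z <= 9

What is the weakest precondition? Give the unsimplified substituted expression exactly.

post: z <= 9
stmt 6: x := 8 * x  -- replace 0 occurrence(s) of x with (8 * x)
  => z <= 9
stmt 5: x := 9 + y  -- replace 0 occurrence(s) of x with (9 + y)
  => z <= 9
stmt 4: x := x - y  -- replace 0 occurrence(s) of x with (x - y)
  => z <= 9
stmt 3: z := x - y  -- replace 1 occurrence(s) of z with (x - y)
  => ( x - y ) <= 9
stmt 2: y := 3 * y  -- replace 1 occurrence(s) of y with (3 * y)
  => ( x - ( 3 * y ) ) <= 9
stmt 1: x := z + 3  -- replace 1 occurrence(s) of x with (z + 3)
  => ( ( z + 3 ) - ( 3 * y ) ) <= 9

Answer: ( ( z + 3 ) - ( 3 * y ) ) <= 9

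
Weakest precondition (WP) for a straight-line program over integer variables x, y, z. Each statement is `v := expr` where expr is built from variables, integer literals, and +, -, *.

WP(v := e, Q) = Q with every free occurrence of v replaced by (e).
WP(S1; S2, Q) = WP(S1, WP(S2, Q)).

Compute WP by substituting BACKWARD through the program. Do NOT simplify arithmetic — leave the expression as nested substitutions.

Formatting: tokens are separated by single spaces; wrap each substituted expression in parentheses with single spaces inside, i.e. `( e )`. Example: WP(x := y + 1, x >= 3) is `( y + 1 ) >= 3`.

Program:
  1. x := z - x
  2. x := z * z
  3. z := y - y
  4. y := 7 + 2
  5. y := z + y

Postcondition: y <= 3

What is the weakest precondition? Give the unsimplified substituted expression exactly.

Answer: ( ( y - y ) + ( 7 + 2 ) ) <= 3

Derivation:
post: y <= 3
stmt 5: y := z + y  -- replace 1 occurrence(s) of y with (z + y)
  => ( z + y ) <= 3
stmt 4: y := 7 + 2  -- replace 1 occurrence(s) of y with (7 + 2)
  => ( z + ( 7 + 2 ) ) <= 3
stmt 3: z := y - y  -- replace 1 occurrence(s) of z with (y - y)
  => ( ( y - y ) + ( 7 + 2 ) ) <= 3
stmt 2: x := z * z  -- replace 0 occurrence(s) of x with (z * z)
  => ( ( y - y ) + ( 7 + 2 ) ) <= 3
stmt 1: x := z - x  -- replace 0 occurrence(s) of x with (z - x)
  => ( ( y - y ) + ( 7 + 2 ) ) <= 3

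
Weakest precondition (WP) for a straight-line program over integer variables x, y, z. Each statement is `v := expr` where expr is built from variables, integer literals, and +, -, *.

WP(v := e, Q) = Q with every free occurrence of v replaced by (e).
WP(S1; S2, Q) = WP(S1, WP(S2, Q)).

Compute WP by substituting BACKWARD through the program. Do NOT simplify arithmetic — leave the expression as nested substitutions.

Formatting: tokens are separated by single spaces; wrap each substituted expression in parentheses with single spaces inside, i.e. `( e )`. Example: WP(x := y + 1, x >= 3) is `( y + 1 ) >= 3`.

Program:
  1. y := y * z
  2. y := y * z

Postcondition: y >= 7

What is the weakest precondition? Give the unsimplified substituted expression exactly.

Answer: ( ( y * z ) * z ) >= 7

Derivation:
post: y >= 7
stmt 2: y := y * z  -- replace 1 occurrence(s) of y with (y * z)
  => ( y * z ) >= 7
stmt 1: y := y * z  -- replace 1 occurrence(s) of y with (y * z)
  => ( ( y * z ) * z ) >= 7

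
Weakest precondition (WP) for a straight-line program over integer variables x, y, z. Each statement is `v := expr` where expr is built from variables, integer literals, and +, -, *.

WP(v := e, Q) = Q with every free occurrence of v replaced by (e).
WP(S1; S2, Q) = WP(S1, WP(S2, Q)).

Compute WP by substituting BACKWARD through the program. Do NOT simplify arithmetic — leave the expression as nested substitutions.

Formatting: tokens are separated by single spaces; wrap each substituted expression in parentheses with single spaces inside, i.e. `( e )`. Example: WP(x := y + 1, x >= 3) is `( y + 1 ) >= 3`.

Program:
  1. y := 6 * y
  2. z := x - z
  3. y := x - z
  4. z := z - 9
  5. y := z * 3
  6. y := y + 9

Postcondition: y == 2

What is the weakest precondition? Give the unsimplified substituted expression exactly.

Answer: ( ( ( ( x - z ) - 9 ) * 3 ) + 9 ) == 2

Derivation:
post: y == 2
stmt 6: y := y + 9  -- replace 1 occurrence(s) of y with (y + 9)
  => ( y + 9 ) == 2
stmt 5: y := z * 3  -- replace 1 occurrence(s) of y with (z * 3)
  => ( ( z * 3 ) + 9 ) == 2
stmt 4: z := z - 9  -- replace 1 occurrence(s) of z with (z - 9)
  => ( ( ( z - 9 ) * 3 ) + 9 ) == 2
stmt 3: y := x - z  -- replace 0 occurrence(s) of y with (x - z)
  => ( ( ( z - 9 ) * 3 ) + 9 ) == 2
stmt 2: z := x - z  -- replace 1 occurrence(s) of z with (x - z)
  => ( ( ( ( x - z ) - 9 ) * 3 ) + 9 ) == 2
stmt 1: y := 6 * y  -- replace 0 occurrence(s) of y with (6 * y)
  => ( ( ( ( x - z ) - 9 ) * 3 ) + 9 ) == 2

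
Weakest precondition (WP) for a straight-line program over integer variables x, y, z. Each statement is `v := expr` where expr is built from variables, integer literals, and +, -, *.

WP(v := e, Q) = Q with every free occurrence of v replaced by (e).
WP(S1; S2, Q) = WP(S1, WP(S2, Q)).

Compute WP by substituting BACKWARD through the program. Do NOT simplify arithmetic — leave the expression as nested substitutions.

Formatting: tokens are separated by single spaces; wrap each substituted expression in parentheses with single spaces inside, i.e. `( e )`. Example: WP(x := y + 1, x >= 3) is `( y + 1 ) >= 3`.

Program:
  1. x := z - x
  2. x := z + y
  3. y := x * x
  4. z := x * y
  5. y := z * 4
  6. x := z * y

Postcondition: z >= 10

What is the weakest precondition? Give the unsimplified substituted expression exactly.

post: z >= 10
stmt 6: x := z * y  -- replace 0 occurrence(s) of x with (z * y)
  => z >= 10
stmt 5: y := z * 4  -- replace 0 occurrence(s) of y with (z * 4)
  => z >= 10
stmt 4: z := x * y  -- replace 1 occurrence(s) of z with (x * y)
  => ( x * y ) >= 10
stmt 3: y := x * x  -- replace 1 occurrence(s) of y with (x * x)
  => ( x * ( x * x ) ) >= 10
stmt 2: x := z + y  -- replace 3 occurrence(s) of x with (z + y)
  => ( ( z + y ) * ( ( z + y ) * ( z + y ) ) ) >= 10
stmt 1: x := z - x  -- replace 0 occurrence(s) of x with (z - x)
  => ( ( z + y ) * ( ( z + y ) * ( z + y ) ) ) >= 10

Answer: ( ( z + y ) * ( ( z + y ) * ( z + y ) ) ) >= 10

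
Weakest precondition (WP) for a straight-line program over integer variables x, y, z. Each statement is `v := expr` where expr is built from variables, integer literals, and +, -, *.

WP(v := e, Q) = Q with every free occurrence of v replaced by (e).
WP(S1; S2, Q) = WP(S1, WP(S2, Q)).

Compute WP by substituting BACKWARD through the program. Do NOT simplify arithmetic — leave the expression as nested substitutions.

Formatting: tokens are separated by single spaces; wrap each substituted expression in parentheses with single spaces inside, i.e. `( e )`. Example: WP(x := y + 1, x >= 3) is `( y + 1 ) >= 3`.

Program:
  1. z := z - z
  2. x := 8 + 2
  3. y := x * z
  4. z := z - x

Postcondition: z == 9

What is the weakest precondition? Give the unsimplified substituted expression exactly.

post: z == 9
stmt 4: z := z - x  -- replace 1 occurrence(s) of z with (z - x)
  => ( z - x ) == 9
stmt 3: y := x * z  -- replace 0 occurrence(s) of y with (x * z)
  => ( z - x ) == 9
stmt 2: x := 8 + 2  -- replace 1 occurrence(s) of x with (8 + 2)
  => ( z - ( 8 + 2 ) ) == 9
stmt 1: z := z - z  -- replace 1 occurrence(s) of z with (z - z)
  => ( ( z - z ) - ( 8 + 2 ) ) == 9

Answer: ( ( z - z ) - ( 8 + 2 ) ) == 9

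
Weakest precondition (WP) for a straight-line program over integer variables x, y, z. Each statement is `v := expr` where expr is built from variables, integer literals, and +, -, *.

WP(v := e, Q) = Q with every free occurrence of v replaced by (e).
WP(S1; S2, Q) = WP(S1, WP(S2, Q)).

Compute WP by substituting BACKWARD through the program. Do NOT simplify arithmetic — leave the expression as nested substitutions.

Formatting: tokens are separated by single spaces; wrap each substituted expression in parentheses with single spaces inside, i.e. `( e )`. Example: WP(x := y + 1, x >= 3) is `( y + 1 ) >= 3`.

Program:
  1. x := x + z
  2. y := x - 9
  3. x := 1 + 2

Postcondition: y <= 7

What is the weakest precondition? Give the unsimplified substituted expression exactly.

post: y <= 7
stmt 3: x := 1 + 2  -- replace 0 occurrence(s) of x with (1 + 2)
  => y <= 7
stmt 2: y := x - 9  -- replace 1 occurrence(s) of y with (x - 9)
  => ( x - 9 ) <= 7
stmt 1: x := x + z  -- replace 1 occurrence(s) of x with (x + z)
  => ( ( x + z ) - 9 ) <= 7

Answer: ( ( x + z ) - 9 ) <= 7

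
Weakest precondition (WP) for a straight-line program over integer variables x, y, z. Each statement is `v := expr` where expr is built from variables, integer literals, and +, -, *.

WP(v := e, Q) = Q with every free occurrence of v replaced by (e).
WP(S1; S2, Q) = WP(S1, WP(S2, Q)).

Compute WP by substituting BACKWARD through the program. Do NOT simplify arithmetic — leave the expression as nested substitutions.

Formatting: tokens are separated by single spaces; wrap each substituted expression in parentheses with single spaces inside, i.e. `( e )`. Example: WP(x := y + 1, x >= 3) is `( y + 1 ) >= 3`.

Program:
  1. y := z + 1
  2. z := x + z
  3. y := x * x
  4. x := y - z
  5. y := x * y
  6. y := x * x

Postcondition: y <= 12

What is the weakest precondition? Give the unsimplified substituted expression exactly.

Answer: ( ( ( x * x ) - ( x + z ) ) * ( ( x * x ) - ( x + z ) ) ) <= 12

Derivation:
post: y <= 12
stmt 6: y := x * x  -- replace 1 occurrence(s) of y with (x * x)
  => ( x * x ) <= 12
stmt 5: y := x * y  -- replace 0 occurrence(s) of y with (x * y)
  => ( x * x ) <= 12
stmt 4: x := y - z  -- replace 2 occurrence(s) of x with (y - z)
  => ( ( y - z ) * ( y - z ) ) <= 12
stmt 3: y := x * x  -- replace 2 occurrence(s) of y with (x * x)
  => ( ( ( x * x ) - z ) * ( ( x * x ) - z ) ) <= 12
stmt 2: z := x + z  -- replace 2 occurrence(s) of z with (x + z)
  => ( ( ( x * x ) - ( x + z ) ) * ( ( x * x ) - ( x + z ) ) ) <= 12
stmt 1: y := z + 1  -- replace 0 occurrence(s) of y with (z + 1)
  => ( ( ( x * x ) - ( x + z ) ) * ( ( x * x ) - ( x + z ) ) ) <= 12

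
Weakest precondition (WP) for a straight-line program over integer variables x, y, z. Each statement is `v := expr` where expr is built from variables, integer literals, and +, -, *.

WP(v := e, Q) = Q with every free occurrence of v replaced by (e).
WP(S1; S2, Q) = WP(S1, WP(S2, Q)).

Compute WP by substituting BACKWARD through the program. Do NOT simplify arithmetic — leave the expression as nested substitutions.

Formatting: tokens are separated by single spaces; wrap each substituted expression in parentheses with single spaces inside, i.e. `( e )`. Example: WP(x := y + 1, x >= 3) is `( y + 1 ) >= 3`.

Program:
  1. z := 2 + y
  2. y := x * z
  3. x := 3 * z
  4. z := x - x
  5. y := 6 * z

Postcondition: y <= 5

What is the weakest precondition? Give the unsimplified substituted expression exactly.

post: y <= 5
stmt 5: y := 6 * z  -- replace 1 occurrence(s) of y with (6 * z)
  => ( 6 * z ) <= 5
stmt 4: z := x - x  -- replace 1 occurrence(s) of z with (x - x)
  => ( 6 * ( x - x ) ) <= 5
stmt 3: x := 3 * z  -- replace 2 occurrence(s) of x with (3 * z)
  => ( 6 * ( ( 3 * z ) - ( 3 * z ) ) ) <= 5
stmt 2: y := x * z  -- replace 0 occurrence(s) of y with (x * z)
  => ( 6 * ( ( 3 * z ) - ( 3 * z ) ) ) <= 5
stmt 1: z := 2 + y  -- replace 2 occurrence(s) of z with (2 + y)
  => ( 6 * ( ( 3 * ( 2 + y ) ) - ( 3 * ( 2 + y ) ) ) ) <= 5

Answer: ( 6 * ( ( 3 * ( 2 + y ) ) - ( 3 * ( 2 + y ) ) ) ) <= 5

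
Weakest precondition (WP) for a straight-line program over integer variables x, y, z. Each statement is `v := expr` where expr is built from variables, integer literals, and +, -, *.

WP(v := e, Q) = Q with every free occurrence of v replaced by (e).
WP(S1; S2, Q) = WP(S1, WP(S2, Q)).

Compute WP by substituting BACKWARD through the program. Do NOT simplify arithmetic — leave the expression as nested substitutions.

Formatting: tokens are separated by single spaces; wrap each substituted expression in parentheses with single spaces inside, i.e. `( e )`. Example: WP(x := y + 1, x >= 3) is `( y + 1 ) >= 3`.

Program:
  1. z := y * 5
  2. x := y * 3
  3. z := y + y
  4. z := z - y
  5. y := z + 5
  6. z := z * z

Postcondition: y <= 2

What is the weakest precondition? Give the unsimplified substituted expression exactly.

Answer: ( ( ( y + y ) - y ) + 5 ) <= 2

Derivation:
post: y <= 2
stmt 6: z := z * z  -- replace 0 occurrence(s) of z with (z * z)
  => y <= 2
stmt 5: y := z + 5  -- replace 1 occurrence(s) of y with (z + 5)
  => ( z + 5 ) <= 2
stmt 4: z := z - y  -- replace 1 occurrence(s) of z with (z - y)
  => ( ( z - y ) + 5 ) <= 2
stmt 3: z := y + y  -- replace 1 occurrence(s) of z with (y + y)
  => ( ( ( y + y ) - y ) + 5 ) <= 2
stmt 2: x := y * 3  -- replace 0 occurrence(s) of x with (y * 3)
  => ( ( ( y + y ) - y ) + 5 ) <= 2
stmt 1: z := y * 5  -- replace 0 occurrence(s) of z with (y * 5)
  => ( ( ( y + y ) - y ) + 5 ) <= 2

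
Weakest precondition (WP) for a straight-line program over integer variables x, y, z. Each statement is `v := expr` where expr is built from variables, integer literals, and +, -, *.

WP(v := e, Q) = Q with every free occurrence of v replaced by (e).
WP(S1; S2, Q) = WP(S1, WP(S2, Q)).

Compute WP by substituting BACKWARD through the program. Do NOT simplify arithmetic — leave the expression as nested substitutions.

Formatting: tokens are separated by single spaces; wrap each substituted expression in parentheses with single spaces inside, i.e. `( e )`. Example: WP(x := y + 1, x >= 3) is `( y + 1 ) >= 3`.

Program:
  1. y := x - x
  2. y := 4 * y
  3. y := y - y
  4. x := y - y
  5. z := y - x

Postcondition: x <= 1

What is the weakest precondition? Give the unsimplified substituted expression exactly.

post: x <= 1
stmt 5: z := y - x  -- replace 0 occurrence(s) of z with (y - x)
  => x <= 1
stmt 4: x := y - y  -- replace 1 occurrence(s) of x with (y - y)
  => ( y - y ) <= 1
stmt 3: y := y - y  -- replace 2 occurrence(s) of y with (y - y)
  => ( ( y - y ) - ( y - y ) ) <= 1
stmt 2: y := 4 * y  -- replace 4 occurrence(s) of y with (4 * y)
  => ( ( ( 4 * y ) - ( 4 * y ) ) - ( ( 4 * y ) - ( 4 * y ) ) ) <= 1
stmt 1: y := x - x  -- replace 4 occurrence(s) of y with (x - x)
  => ( ( ( 4 * ( x - x ) ) - ( 4 * ( x - x ) ) ) - ( ( 4 * ( x - x ) ) - ( 4 * ( x - x ) ) ) ) <= 1

Answer: ( ( ( 4 * ( x - x ) ) - ( 4 * ( x - x ) ) ) - ( ( 4 * ( x - x ) ) - ( 4 * ( x - x ) ) ) ) <= 1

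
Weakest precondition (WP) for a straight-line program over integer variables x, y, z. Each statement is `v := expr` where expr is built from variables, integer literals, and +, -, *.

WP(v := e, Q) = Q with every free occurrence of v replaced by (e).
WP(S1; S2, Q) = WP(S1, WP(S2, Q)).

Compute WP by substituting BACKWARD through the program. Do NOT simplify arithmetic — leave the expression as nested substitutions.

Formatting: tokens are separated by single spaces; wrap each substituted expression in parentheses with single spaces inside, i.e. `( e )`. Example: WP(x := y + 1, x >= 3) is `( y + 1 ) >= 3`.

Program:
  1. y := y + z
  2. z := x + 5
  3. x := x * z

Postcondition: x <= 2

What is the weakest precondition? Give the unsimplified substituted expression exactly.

Answer: ( x * ( x + 5 ) ) <= 2

Derivation:
post: x <= 2
stmt 3: x := x * z  -- replace 1 occurrence(s) of x with (x * z)
  => ( x * z ) <= 2
stmt 2: z := x + 5  -- replace 1 occurrence(s) of z with (x + 5)
  => ( x * ( x + 5 ) ) <= 2
stmt 1: y := y + z  -- replace 0 occurrence(s) of y with (y + z)
  => ( x * ( x + 5 ) ) <= 2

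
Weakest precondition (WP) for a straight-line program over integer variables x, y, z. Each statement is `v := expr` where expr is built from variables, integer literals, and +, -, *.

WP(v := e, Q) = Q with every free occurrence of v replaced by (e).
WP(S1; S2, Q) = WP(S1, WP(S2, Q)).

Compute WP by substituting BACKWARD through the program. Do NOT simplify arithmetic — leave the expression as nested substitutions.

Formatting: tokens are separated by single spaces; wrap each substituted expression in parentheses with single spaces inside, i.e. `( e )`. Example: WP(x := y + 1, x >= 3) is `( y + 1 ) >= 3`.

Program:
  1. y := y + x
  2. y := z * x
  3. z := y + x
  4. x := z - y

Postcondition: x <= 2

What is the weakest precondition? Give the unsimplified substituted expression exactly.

post: x <= 2
stmt 4: x := z - y  -- replace 1 occurrence(s) of x with (z - y)
  => ( z - y ) <= 2
stmt 3: z := y + x  -- replace 1 occurrence(s) of z with (y + x)
  => ( ( y + x ) - y ) <= 2
stmt 2: y := z * x  -- replace 2 occurrence(s) of y with (z * x)
  => ( ( ( z * x ) + x ) - ( z * x ) ) <= 2
stmt 1: y := y + x  -- replace 0 occurrence(s) of y with (y + x)
  => ( ( ( z * x ) + x ) - ( z * x ) ) <= 2

Answer: ( ( ( z * x ) + x ) - ( z * x ) ) <= 2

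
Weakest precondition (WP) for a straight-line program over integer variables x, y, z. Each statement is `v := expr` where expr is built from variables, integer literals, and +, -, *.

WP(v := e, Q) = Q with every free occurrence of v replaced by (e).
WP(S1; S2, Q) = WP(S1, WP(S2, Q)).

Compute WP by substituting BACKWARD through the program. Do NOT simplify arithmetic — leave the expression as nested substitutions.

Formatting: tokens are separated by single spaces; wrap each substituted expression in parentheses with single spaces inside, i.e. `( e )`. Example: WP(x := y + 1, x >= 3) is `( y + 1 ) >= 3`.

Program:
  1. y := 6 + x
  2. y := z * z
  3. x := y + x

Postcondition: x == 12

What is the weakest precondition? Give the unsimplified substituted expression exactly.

Answer: ( ( z * z ) + x ) == 12

Derivation:
post: x == 12
stmt 3: x := y + x  -- replace 1 occurrence(s) of x with (y + x)
  => ( y + x ) == 12
stmt 2: y := z * z  -- replace 1 occurrence(s) of y with (z * z)
  => ( ( z * z ) + x ) == 12
stmt 1: y := 6 + x  -- replace 0 occurrence(s) of y with (6 + x)
  => ( ( z * z ) + x ) == 12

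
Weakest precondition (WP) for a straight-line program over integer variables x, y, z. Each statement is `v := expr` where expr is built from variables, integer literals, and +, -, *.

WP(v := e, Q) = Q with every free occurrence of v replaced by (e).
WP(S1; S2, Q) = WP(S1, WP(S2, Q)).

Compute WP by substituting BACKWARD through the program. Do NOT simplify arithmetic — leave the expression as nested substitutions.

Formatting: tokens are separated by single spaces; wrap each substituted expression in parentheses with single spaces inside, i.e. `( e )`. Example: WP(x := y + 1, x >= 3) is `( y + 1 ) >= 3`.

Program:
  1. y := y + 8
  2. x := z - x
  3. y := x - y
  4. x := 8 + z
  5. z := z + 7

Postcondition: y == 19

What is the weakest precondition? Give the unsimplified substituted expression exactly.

Answer: ( ( z - x ) - ( y + 8 ) ) == 19

Derivation:
post: y == 19
stmt 5: z := z + 7  -- replace 0 occurrence(s) of z with (z + 7)
  => y == 19
stmt 4: x := 8 + z  -- replace 0 occurrence(s) of x with (8 + z)
  => y == 19
stmt 3: y := x - y  -- replace 1 occurrence(s) of y with (x - y)
  => ( x - y ) == 19
stmt 2: x := z - x  -- replace 1 occurrence(s) of x with (z - x)
  => ( ( z - x ) - y ) == 19
stmt 1: y := y + 8  -- replace 1 occurrence(s) of y with (y + 8)
  => ( ( z - x ) - ( y + 8 ) ) == 19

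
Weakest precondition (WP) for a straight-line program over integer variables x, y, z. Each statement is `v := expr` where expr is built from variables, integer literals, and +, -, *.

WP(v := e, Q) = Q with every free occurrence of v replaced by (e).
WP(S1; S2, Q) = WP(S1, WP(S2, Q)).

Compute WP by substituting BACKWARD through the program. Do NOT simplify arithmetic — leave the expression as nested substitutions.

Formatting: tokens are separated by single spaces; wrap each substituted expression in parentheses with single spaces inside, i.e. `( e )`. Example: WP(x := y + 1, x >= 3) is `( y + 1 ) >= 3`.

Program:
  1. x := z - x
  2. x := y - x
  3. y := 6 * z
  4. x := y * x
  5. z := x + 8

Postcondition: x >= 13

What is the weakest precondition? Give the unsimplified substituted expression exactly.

post: x >= 13
stmt 5: z := x + 8  -- replace 0 occurrence(s) of z with (x + 8)
  => x >= 13
stmt 4: x := y * x  -- replace 1 occurrence(s) of x with (y * x)
  => ( y * x ) >= 13
stmt 3: y := 6 * z  -- replace 1 occurrence(s) of y with (6 * z)
  => ( ( 6 * z ) * x ) >= 13
stmt 2: x := y - x  -- replace 1 occurrence(s) of x with (y - x)
  => ( ( 6 * z ) * ( y - x ) ) >= 13
stmt 1: x := z - x  -- replace 1 occurrence(s) of x with (z - x)
  => ( ( 6 * z ) * ( y - ( z - x ) ) ) >= 13

Answer: ( ( 6 * z ) * ( y - ( z - x ) ) ) >= 13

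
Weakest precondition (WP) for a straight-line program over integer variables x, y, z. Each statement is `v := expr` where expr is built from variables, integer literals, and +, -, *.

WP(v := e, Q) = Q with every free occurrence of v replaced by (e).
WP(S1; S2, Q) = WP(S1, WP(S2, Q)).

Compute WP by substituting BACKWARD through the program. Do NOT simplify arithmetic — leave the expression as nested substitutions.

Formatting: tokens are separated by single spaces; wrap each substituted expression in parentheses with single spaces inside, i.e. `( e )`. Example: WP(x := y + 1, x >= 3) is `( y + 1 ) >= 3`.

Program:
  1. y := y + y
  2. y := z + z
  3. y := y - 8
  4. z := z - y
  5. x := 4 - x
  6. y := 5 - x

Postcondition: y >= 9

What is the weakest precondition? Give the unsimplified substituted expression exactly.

Answer: ( 5 - ( 4 - x ) ) >= 9

Derivation:
post: y >= 9
stmt 6: y := 5 - x  -- replace 1 occurrence(s) of y with (5 - x)
  => ( 5 - x ) >= 9
stmt 5: x := 4 - x  -- replace 1 occurrence(s) of x with (4 - x)
  => ( 5 - ( 4 - x ) ) >= 9
stmt 4: z := z - y  -- replace 0 occurrence(s) of z with (z - y)
  => ( 5 - ( 4 - x ) ) >= 9
stmt 3: y := y - 8  -- replace 0 occurrence(s) of y with (y - 8)
  => ( 5 - ( 4 - x ) ) >= 9
stmt 2: y := z + z  -- replace 0 occurrence(s) of y with (z + z)
  => ( 5 - ( 4 - x ) ) >= 9
stmt 1: y := y + y  -- replace 0 occurrence(s) of y with (y + y)
  => ( 5 - ( 4 - x ) ) >= 9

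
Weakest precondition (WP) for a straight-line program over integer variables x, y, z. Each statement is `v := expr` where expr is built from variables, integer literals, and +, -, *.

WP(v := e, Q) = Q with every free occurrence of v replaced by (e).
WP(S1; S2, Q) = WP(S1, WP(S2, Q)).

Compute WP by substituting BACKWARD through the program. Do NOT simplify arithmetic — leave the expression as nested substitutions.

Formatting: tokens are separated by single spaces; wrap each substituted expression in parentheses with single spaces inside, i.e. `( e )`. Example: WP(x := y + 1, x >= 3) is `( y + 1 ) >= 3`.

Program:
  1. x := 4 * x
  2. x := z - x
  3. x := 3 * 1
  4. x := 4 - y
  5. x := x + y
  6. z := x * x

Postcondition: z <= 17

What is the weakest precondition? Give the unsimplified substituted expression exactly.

post: z <= 17
stmt 6: z := x * x  -- replace 1 occurrence(s) of z with (x * x)
  => ( x * x ) <= 17
stmt 5: x := x + y  -- replace 2 occurrence(s) of x with (x + y)
  => ( ( x + y ) * ( x + y ) ) <= 17
stmt 4: x := 4 - y  -- replace 2 occurrence(s) of x with (4 - y)
  => ( ( ( 4 - y ) + y ) * ( ( 4 - y ) + y ) ) <= 17
stmt 3: x := 3 * 1  -- replace 0 occurrence(s) of x with (3 * 1)
  => ( ( ( 4 - y ) + y ) * ( ( 4 - y ) + y ) ) <= 17
stmt 2: x := z - x  -- replace 0 occurrence(s) of x with (z - x)
  => ( ( ( 4 - y ) + y ) * ( ( 4 - y ) + y ) ) <= 17
stmt 1: x := 4 * x  -- replace 0 occurrence(s) of x with (4 * x)
  => ( ( ( 4 - y ) + y ) * ( ( 4 - y ) + y ) ) <= 17

Answer: ( ( ( 4 - y ) + y ) * ( ( 4 - y ) + y ) ) <= 17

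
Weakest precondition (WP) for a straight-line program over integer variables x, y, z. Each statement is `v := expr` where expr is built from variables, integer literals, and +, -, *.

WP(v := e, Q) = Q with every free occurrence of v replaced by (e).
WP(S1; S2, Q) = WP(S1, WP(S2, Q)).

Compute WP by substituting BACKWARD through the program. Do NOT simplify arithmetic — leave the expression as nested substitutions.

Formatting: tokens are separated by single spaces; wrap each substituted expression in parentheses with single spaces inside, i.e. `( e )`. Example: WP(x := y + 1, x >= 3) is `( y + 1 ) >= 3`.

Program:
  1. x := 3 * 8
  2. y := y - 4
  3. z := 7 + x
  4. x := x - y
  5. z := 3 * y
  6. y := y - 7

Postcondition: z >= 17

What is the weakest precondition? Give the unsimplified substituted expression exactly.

post: z >= 17
stmt 6: y := y - 7  -- replace 0 occurrence(s) of y with (y - 7)
  => z >= 17
stmt 5: z := 3 * y  -- replace 1 occurrence(s) of z with (3 * y)
  => ( 3 * y ) >= 17
stmt 4: x := x - y  -- replace 0 occurrence(s) of x with (x - y)
  => ( 3 * y ) >= 17
stmt 3: z := 7 + x  -- replace 0 occurrence(s) of z with (7 + x)
  => ( 3 * y ) >= 17
stmt 2: y := y - 4  -- replace 1 occurrence(s) of y with (y - 4)
  => ( 3 * ( y - 4 ) ) >= 17
stmt 1: x := 3 * 8  -- replace 0 occurrence(s) of x with (3 * 8)
  => ( 3 * ( y - 4 ) ) >= 17

Answer: ( 3 * ( y - 4 ) ) >= 17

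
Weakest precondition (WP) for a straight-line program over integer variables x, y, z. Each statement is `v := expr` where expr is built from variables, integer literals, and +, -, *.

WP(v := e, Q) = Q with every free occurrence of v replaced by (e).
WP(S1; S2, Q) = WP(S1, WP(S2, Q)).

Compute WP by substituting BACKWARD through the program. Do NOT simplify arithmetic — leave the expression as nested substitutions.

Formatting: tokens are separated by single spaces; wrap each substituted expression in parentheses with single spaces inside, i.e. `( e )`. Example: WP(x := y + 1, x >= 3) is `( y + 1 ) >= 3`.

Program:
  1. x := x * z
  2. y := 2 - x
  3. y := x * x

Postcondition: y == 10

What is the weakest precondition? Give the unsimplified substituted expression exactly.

post: y == 10
stmt 3: y := x * x  -- replace 1 occurrence(s) of y with (x * x)
  => ( x * x ) == 10
stmt 2: y := 2 - x  -- replace 0 occurrence(s) of y with (2 - x)
  => ( x * x ) == 10
stmt 1: x := x * z  -- replace 2 occurrence(s) of x with (x * z)
  => ( ( x * z ) * ( x * z ) ) == 10

Answer: ( ( x * z ) * ( x * z ) ) == 10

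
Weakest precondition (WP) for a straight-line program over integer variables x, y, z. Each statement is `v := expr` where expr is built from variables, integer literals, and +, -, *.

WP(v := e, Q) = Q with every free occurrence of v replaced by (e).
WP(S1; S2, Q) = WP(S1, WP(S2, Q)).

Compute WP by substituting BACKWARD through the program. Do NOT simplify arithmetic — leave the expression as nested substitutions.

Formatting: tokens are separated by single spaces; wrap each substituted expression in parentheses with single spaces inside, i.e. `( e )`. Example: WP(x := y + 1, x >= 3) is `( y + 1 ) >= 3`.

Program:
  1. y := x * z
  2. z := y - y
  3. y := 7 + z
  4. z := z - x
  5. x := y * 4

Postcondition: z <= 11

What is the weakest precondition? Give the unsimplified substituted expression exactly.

post: z <= 11
stmt 5: x := y * 4  -- replace 0 occurrence(s) of x with (y * 4)
  => z <= 11
stmt 4: z := z - x  -- replace 1 occurrence(s) of z with (z - x)
  => ( z - x ) <= 11
stmt 3: y := 7 + z  -- replace 0 occurrence(s) of y with (7 + z)
  => ( z - x ) <= 11
stmt 2: z := y - y  -- replace 1 occurrence(s) of z with (y - y)
  => ( ( y - y ) - x ) <= 11
stmt 1: y := x * z  -- replace 2 occurrence(s) of y with (x * z)
  => ( ( ( x * z ) - ( x * z ) ) - x ) <= 11

Answer: ( ( ( x * z ) - ( x * z ) ) - x ) <= 11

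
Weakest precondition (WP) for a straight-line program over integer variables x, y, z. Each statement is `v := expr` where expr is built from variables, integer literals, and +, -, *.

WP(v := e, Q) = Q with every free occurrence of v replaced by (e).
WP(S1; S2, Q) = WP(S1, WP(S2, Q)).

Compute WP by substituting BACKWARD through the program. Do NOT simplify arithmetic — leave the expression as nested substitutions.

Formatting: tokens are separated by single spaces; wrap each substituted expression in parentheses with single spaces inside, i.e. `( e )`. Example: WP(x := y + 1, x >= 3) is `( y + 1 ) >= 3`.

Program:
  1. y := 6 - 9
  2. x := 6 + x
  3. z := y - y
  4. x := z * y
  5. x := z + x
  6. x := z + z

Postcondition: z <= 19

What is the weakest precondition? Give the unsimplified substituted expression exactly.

post: z <= 19
stmt 6: x := z + z  -- replace 0 occurrence(s) of x with (z + z)
  => z <= 19
stmt 5: x := z + x  -- replace 0 occurrence(s) of x with (z + x)
  => z <= 19
stmt 4: x := z * y  -- replace 0 occurrence(s) of x with (z * y)
  => z <= 19
stmt 3: z := y - y  -- replace 1 occurrence(s) of z with (y - y)
  => ( y - y ) <= 19
stmt 2: x := 6 + x  -- replace 0 occurrence(s) of x with (6 + x)
  => ( y - y ) <= 19
stmt 1: y := 6 - 9  -- replace 2 occurrence(s) of y with (6 - 9)
  => ( ( 6 - 9 ) - ( 6 - 9 ) ) <= 19

Answer: ( ( 6 - 9 ) - ( 6 - 9 ) ) <= 19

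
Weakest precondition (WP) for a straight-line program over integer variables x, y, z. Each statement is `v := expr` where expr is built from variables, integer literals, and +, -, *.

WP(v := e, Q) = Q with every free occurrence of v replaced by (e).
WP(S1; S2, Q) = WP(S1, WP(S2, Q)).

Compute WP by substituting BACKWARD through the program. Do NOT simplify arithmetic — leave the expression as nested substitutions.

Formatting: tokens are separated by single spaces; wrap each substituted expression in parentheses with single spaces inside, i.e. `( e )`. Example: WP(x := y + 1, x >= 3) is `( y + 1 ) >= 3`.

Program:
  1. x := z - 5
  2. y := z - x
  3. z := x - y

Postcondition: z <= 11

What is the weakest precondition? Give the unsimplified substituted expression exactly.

Answer: ( ( z - 5 ) - ( z - ( z - 5 ) ) ) <= 11

Derivation:
post: z <= 11
stmt 3: z := x - y  -- replace 1 occurrence(s) of z with (x - y)
  => ( x - y ) <= 11
stmt 2: y := z - x  -- replace 1 occurrence(s) of y with (z - x)
  => ( x - ( z - x ) ) <= 11
stmt 1: x := z - 5  -- replace 2 occurrence(s) of x with (z - 5)
  => ( ( z - 5 ) - ( z - ( z - 5 ) ) ) <= 11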